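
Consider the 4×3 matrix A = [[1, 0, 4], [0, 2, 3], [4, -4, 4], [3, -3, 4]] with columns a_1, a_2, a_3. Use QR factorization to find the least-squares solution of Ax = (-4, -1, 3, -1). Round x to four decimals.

a_1 = (1, 0, 4, 3); ‖a_1‖ = 5.0990, so e_1 = (0.1961, 0.0000, 0.7845, 0.5883).
e_1·a_2 = 0.1961·0 + 0.0000·2 + 0.7845·(-4) + 0.5883·(-3) = -4.9029.
u_2 = a_2 + 4.9029·e_1 = (0.9615, 2.0000, -0.1538, -0.1154).
‖u_2‖ = 2.2275, so e_2 = (0.4317, 0.8979, -0.0691, -0.0518).
e_1·a_3 = 0.1961·4 + 0.0000·3 + 0.7845·4 + 0.5883·4 = 6.2757; e_2·a_3 = 0.4317·4 + 0.8979·3 + (-0.0691)·4 + (-0.0518)·4 = 3.9369.
u_3 = a_3 − 6.2757·e_1 − 3.9369·e_2 = (1.0698, -0.5349, -0.6512, 0.5116).
‖u_3‖ = 1.4547, so e_3 = (0.7354, -0.3677, -0.4476, 0.3517).
Qᵀb = (0.9806, -2.7800, -4.2683).
Back-substitute: x_3 = -4.2683/1.4547 = -2.9341.
x_2 = (-2.7800 − 3.9369·(-2.9341))/2.2275 = 3.9377.
x_1 = (0.9806 + 4.9029·3.9377 − 6.2757·(-2.9341))/5.0990 = 7.5897.

x = (7.5897, 3.9377, -2.9341)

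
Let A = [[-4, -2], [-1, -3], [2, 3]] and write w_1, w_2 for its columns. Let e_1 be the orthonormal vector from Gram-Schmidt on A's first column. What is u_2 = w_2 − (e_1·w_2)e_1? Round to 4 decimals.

w_1 = (-4, -1, 2); ‖w_1‖ = 4.5826, so e_1 = (-0.8729, -0.2182, 0.4364).
e_1·w_2 = (-0.8729)·(-2) + (-0.2182)·(-3) + 0.4364·3 = 3.7097.
u_2 = w_2 − 3.7097·e_1 = (1.2381, -2.1905, 1.3810).

u_2 = (1.2381, -2.1905, 1.3810)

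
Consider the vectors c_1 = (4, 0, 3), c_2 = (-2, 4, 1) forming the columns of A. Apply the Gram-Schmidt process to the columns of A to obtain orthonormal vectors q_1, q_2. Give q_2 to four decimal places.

c_1 = (4, 0, 3); ‖c_1‖ = 5.0000, so q_1 = (0.8000, 0.0000, 0.6000).
q_1·c_2 = 0.8000·(-2) + 0.0000·4 + 0.6000·1 = -1.0000.
u_2 = c_2 + 1.0000·q_1 = (-1.2000, 4.0000, 1.6000).
‖u_2‖ = 4.4721, so q_2 = (-0.2683, 0.8944, 0.3578).

q_2 = (-0.2683, 0.8944, 0.3578)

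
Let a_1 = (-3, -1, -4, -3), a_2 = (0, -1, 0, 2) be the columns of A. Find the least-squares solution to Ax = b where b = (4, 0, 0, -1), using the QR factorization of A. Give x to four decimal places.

x = (-0.3667, -0.7667)

a_1 = (-3, -1, -4, -3); ‖a_1‖ = 5.9161, so q_1 = (-0.5071, -0.1690, -0.6761, -0.5071).
q_1·a_2 = (-0.5071)·0 + (-0.1690)·(-1) + (-0.6761)·0 + (-0.5071)·2 = -0.8452.
u_2 = a_2 + 0.8452·q_1 = (-0.4286, -1.1429, -0.5714, 1.5714).
‖u_2‖ = 2.0702, so q_2 = (-0.2070, -0.5521, -0.2760, 0.7591).
Qᵀb = (-1.5213, -1.5872).
Back-substitute: x_2 = -1.5872/2.0702 = -0.7667.
x_1 = (-1.5213 + 0.8452·(-0.7667))/5.9161 = -0.3667.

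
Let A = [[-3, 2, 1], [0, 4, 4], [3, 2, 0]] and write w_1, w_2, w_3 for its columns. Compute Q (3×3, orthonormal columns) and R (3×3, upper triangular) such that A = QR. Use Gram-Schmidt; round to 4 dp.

w_1 = (-3, 0, 3); ‖w_1‖ = 4.2426, so e_1 = (-0.7071, 0.0000, 0.7071).
e_1·w_2 = (-0.7071)·2 + 0.0000·4 + 0.7071·2 = 0.0000.
u_2 = w_2 + 0.0000·e_1 = (2.0000, 4.0000, 2.0000).
‖u_2‖ = 4.8990, so e_2 = (0.4082, 0.8165, 0.4082).
e_1·w_3 = (-0.7071)·1 + 0.0000·4 + 0.7071·0 = -0.7071; e_2·w_3 = 0.4082·1 + 0.8165·4 + 0.4082·0 = 3.6742.
u_3 = w_3 + 0.7071·e_1 − 3.6742·e_2 = (-1.0000, 1.0000, -1.0000).
‖u_3‖ = 1.7321, so e_3 = (-0.5774, 0.5774, -0.5774).

Q = [[-0.7071, 0.4082, -0.5774], [0.0000, 0.8165, 0.5774], [0.7071, 0.4082, -0.5774]], R = [[4.2426, 0.0000, -0.7071], [0.0000, 4.8990, 3.6742], [0.0000, 0.0000, 1.7321]]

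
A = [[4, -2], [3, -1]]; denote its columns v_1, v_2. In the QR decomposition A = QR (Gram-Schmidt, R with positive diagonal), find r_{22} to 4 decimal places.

q_1 = v_1/‖v_1‖ = (4, 3)/5.0000 = (0.8000, 0.6000).
r_{12} = q_1·v_2 = -2.2000.
u_2 = v_2 + 2.2000·q_1 = (-0.2400, 0.3200).
r_{22} = ‖u_2‖ = 0.4000.

r_{22} = 0.4000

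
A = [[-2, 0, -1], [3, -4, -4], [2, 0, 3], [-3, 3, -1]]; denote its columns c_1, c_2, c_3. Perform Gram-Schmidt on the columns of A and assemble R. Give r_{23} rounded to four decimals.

c_1 = (-2, 3, 2, -3); ‖c_1‖ = 5.0990, so e_1 = (-0.3922, 0.5883, 0.3922, -0.5883).
e_1·c_2 = (-0.3922)·0 + 0.5883·(-4) + 0.3922·0 + (-0.5883)·3 = -4.1184.
u_2 = c_2 + 4.1184·e_1 = (-1.6154, -1.5769, 1.6154, 0.5769).
‖u_2‖ = 2.8352, so e_2 = (-0.5698, -0.5562, 0.5698, 0.2035).
r_{23} = e_2·c_3 = 4.3003.

r_{23} = 4.3003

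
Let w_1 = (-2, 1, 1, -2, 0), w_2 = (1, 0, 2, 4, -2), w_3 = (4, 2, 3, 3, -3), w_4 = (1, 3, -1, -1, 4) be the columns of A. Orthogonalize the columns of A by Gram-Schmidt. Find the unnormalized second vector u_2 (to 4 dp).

u_2 = (-0.6000, 0.8000, 2.8000, 2.4000, -2.0000)

q_1 = w_1/‖w_1‖ = (-2, 1, 1, -2, 0)/3.1623 = (-0.6325, 0.3162, 0.3162, -0.6325, 0.0000).
r_{12} = q_1·w_2 = -2.5298.
u_2 = w_2 + 2.5298·q_1 = (-0.6000, 0.8000, 2.8000, 2.4000, -2.0000).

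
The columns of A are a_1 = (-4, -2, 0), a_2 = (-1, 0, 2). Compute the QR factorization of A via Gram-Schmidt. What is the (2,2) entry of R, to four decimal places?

a_1 = (-4, -2, 0); ‖a_1‖ = 4.4721, so e_1 = (-0.8944, -0.4472, 0.0000).
e_1·a_2 = (-0.8944)·(-1) + (-0.4472)·0 + 0.0000·2 = 0.8944.
u_2 = a_2 − 0.8944·e_1 = (-0.2000, 0.4000, 2.0000).
r_{22} = ‖u_2‖ = 2.0494.

r_{22} = 2.0494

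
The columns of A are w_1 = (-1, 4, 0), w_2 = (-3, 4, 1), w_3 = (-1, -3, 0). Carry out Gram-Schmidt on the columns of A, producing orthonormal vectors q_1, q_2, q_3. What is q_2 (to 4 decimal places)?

q_2 = (-0.8623, -0.2156, 0.4581)

w_1 = (-1, 4, 0); ‖w_1‖ = 4.1231, so q_1 = (-0.2425, 0.9701, 0.0000).
q_1·w_2 = (-0.2425)·(-3) + 0.9701·4 + 0.0000·1 = 4.6082.
u_2 = w_2 − 4.6082·q_1 = (-1.8824, -0.4706, 1.0000).
‖u_2‖ = 2.1828, so q_2 = (-0.8623, -0.2156, 0.4581).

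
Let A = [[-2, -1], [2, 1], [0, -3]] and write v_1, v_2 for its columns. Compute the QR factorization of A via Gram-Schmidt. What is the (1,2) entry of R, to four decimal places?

v_1 = (-2, 2, 0); ‖v_1‖ = 2.8284, so q_1 = (-0.7071, 0.7071, 0.0000).
r_{12} = q_1·v_2 = 1.4142.

r_{12} = 1.4142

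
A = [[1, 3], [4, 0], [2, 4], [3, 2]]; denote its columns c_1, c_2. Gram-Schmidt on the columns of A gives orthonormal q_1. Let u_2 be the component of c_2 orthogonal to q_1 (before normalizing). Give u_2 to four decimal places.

q_1 = c_1/‖c_1‖ = (1, 4, 2, 3)/5.4772 = (0.1826, 0.7303, 0.3651, 0.5477).
r_{12} = q_1·c_2 = 3.1038.
u_2 = c_2 − 3.1038·q_1 = (2.4333, -2.2667, 2.8667, 0.3000).

u_2 = (2.4333, -2.2667, 2.8667, 0.3000)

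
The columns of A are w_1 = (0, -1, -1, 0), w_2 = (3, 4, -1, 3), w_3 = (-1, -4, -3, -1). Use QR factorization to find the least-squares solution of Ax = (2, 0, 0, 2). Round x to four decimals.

e_1 = w_1/‖w_1‖ = (0, -1, -1, 0)/1.4142 = (0.0000, -0.7071, -0.7071, 0.0000).
r_{12} = e_1·w_2 = -2.1213.
u_2 = w_2 + 2.1213·e_1 = (3.0000, 2.5000, -2.5000, 3.0000).
‖u_2‖ = 5.5227, so e_2 = (0.5432, 0.4527, -0.4527, 0.5432).
r_{13} = e_1·w_3 = 4.9497; r_{23} = e_2·w_3 = -1.5391.
u_3 = w_3 − 4.9497·e_1 + 1.5391·e_2 = (-0.1639, 0.1967, -0.1967, -0.1639).
‖u_3‖ = 0.3621, so e_3 = (-0.4527, 0.5432, -0.5432, -0.4527).
Qᵀb = (0.0000, 2.1729, -1.8107).
Back-substitute: x_3 = -1.8107/0.3621 = -5.0000.
x_2 = (2.1729 + 1.5391·(-5.0000))/5.5227 = -1.0000.
x_1 = (0.0000 + 2.1213·(-1.0000) − 4.9497·(-5.0000))/1.4142 = 16.0000.

x = (16.0000, -1.0000, -5.0000)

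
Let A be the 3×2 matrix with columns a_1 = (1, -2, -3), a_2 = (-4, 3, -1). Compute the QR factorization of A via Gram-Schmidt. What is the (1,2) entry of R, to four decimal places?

e_1 = a_1/‖a_1‖ = (1, -2, -3)/3.7417 = (0.2673, -0.5345, -0.8018).
r_{12} = e_1·a_2 = -1.8708.

r_{12} = -1.8708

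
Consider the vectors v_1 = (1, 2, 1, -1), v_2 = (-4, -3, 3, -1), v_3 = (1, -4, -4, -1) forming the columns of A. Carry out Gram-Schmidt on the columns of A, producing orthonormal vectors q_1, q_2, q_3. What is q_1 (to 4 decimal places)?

q_1 = v_1/‖v_1‖ = (1, 2, 1, -1)/2.6458 = (0.3780, 0.7559, 0.3780, -0.3780).

q_1 = (0.3780, 0.7559, 0.3780, -0.3780)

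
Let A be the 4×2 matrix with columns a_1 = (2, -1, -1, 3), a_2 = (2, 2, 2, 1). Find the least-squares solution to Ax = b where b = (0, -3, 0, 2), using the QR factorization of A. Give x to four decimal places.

a_1 = (2, -1, -1, 3); ‖a_1‖ = 3.8730, so q_1 = (0.5164, -0.2582, -0.2582, 0.7746).
q_1·a_2 = 0.5164·2 + (-0.2582)·2 + (-0.2582)·2 + 0.7746·1 = 0.7746.
u_2 = a_2 − 0.7746·q_1 = (1.6000, 2.2000, 2.2000, 0.4000).
‖u_2‖ = 3.5214, so q_2 = (0.4544, 0.6248, 0.6248, 0.1136).
Qᵀb = (2.3238, -1.6471).
Back-substitute: x_2 = -1.6471/3.5214 = -0.4677.
x_1 = (2.3238 − 0.7746·(-0.4677))/3.8730 = 0.6935.

x = (0.6935, -0.4677)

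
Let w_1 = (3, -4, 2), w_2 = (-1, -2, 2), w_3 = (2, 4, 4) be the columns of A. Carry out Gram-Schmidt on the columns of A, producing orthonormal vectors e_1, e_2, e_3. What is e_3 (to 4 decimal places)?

e_1 = w_1/‖w_1‖ = (3, -4, 2)/5.3852 = (0.5571, -0.7428, 0.3714).
r_{12} = e_1·w_2 = 1.6713.
u_2 = w_2 − 1.6713·e_1 = (-1.9310, -0.7586, 1.3793).
‖u_2‖ = 2.4914, so e_2 = (-0.7751, -0.3045, 0.5536).
r_{13} = e_1·w_3 = -0.3714; r_{23} = e_2·w_3 = -0.5536.
u_3 = w_3 + 0.3714·e_1 + 0.5536·e_2 = (1.7778, 3.5556, 4.4444).
‖u_3‖ = 5.9628, so e_3 = (0.2981, 0.5963, 0.7454).

e_3 = (0.2981, 0.5963, 0.7454)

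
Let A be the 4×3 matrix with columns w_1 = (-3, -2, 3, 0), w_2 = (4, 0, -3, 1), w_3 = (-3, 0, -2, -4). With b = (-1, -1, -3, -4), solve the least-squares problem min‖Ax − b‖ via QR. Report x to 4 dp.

w_1 = (-3, -2, 3, 0); ‖w_1‖ = 4.6904, so q_1 = (-0.6396, -0.4264, 0.6396, 0.0000).
q_1·w_2 = (-0.6396)·4 + (-0.4264)·0 + 0.6396·(-3) + 0.0000·1 = -4.4772.
u_2 = w_2 + 4.4772·q_1 = (1.1364, -1.9091, -0.1364, 1.0000).
‖u_2‖ = 2.4402, so q_2 = (0.4657, -0.7824, -0.0559, 0.4098).
q_1·w_3 = (-0.6396)·(-3) + (-0.4264)·0 + 0.6396·(-2) + 0.0000·(-4) = 0.6396; q_2·w_3 = 0.4657·(-3) + (-0.7824)·0 + (-0.0559)·(-2) + 0.4098·(-4) = -2.9245.
u_3 = w_3 − 0.6396·q_1 + 2.9245·q_2 = (-1.2290, -2.0153, -2.5725, -2.8015).
‖u_3‖ = 4.4764, so q_3 = (-0.2746, -0.4502, -0.5747, -0.6258).
Qᵀb = (-0.8528, -1.1549, 4.9522).
Back-substitute: x_3 = 4.9522/4.4764 = 1.1063.
x_2 = (-1.1549 + 2.9245·1.1063)/2.4402 = 0.8526.
x_1 = (-0.8528 + 4.4772·0.8526 − 0.6396·1.1063)/4.6904 = 0.4811.

x = (0.4811, 0.8526, 1.1063)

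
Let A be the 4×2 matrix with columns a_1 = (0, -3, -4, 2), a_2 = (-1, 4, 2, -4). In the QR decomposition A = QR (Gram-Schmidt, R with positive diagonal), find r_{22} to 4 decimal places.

r_{22} = 3.1568

a_1 = (0, -3, -4, 2); ‖a_1‖ = 5.3852, so q_1 = (0.0000, -0.5571, -0.7428, 0.3714).
q_1·a_2 = 0.0000·(-1) + (-0.5571)·4 + (-0.7428)·2 + 0.3714·(-4) = -5.1995.
u_2 = a_2 + 5.1995·q_1 = (-1.0000, 1.1034, -1.8621, -2.0690).
r_{22} = ‖u_2‖ = 3.1568.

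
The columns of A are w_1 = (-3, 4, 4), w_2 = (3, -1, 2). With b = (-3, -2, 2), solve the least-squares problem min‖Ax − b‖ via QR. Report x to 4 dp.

x = (0.2022, -0.1421)

w_1 = (-3, 4, 4); ‖w_1‖ = 6.4031, so q_1 = (-0.4685, 0.6247, 0.6247).
q_1·w_2 = (-0.4685)·3 + 0.6247·(-1) + 0.6247·2 = -0.7809.
u_2 = w_2 + 0.7809·q_1 = (2.6341, -0.5122, 2.4878).
‖u_2‖ = 3.6593, so q_2 = (0.7199, -0.1400, 0.6799).
Qᵀb = (1.4056, -0.5199).
Back-substitute: x_2 = -0.5199/3.6593 = -0.1421.
x_1 = (1.4056 + 0.7809·(-0.1421))/6.4031 = 0.2022.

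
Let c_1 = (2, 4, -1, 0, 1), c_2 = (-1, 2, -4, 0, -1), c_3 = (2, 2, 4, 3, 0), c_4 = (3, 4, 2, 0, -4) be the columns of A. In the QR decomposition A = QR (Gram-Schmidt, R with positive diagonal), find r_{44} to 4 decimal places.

r_{44} = 4.7952

c_1 = (2, 4, -1, 0, 1); ‖c_1‖ = 4.6904, so e_1 = (0.4264, 0.8528, -0.2132, 0.0000, 0.2132).
e_1·c_2 = 0.4264·(-1) + 0.8528·2 + (-0.2132)·(-4) + 0.0000·0 + 0.2132·(-1) = 1.9188.
u_2 = c_2 − 1.9188·e_1 = (-1.8182, 0.3636, -3.5909, 0.0000, -1.4091).
‖u_2‖ = 4.2800, so e_2 = (-0.4248, 0.0850, -0.8390, 0.0000, -0.3292).
e_1·c_3 = 0.4264·2 + 0.8528·2 + (-0.2132)·4 + 0.0000·3 + 0.2132·0 = 1.7056; e_2·c_3 = (-0.4248)·2 + 0.0850·2 + (-0.8390)·4 + 0.0000·3 + (-0.3292)·0 = -4.0357.
u_3 = c_3 − 1.7056·e_1 + 4.0357·e_2 = (-0.4417, 0.8883, 0.9777, 3.0000, -1.6923).
‖u_3‖ = 3.7154, so e_3 = (-0.1189, 0.2391, 0.2631, 0.8075, -0.4555).
e_1·c_4 = 0.4264·3 + 0.8528·4 + (-0.2132)·2 + 0.0000·0 + 0.2132·(-4) = 3.4112; e_2·c_4 = (-0.4248)·3 + 0.0850·4 + (-0.8390)·2 + 0.0000·0 + (-0.3292)·(-4) = -1.2957; e_3·c_4 = (-0.1189)·3 + 0.2391·4 + 0.2631·2 + 0.8075·0 + (-0.4555)·(-4) = 2.9480.
u_4 = c_4 − 3.4112·e_1 + 1.2957·e_2 − 2.9480·e_3 = (1.3455, 0.4961, 0.8645, -2.3804, -3.8111).
r_{44} = ‖u_4‖ = 4.7952.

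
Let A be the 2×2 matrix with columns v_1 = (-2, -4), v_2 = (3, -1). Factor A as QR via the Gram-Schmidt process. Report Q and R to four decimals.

Q = [[-0.4472, 0.8944], [-0.8944, -0.4472]], R = [[4.4721, -0.4472], [0.0000, 3.1305]]

e_1 = v_1/‖v_1‖ = (-2, -4)/4.4721 = (-0.4472, -0.8944).
r_{12} = e_1·v_2 = -0.4472.
u_2 = v_2 + 0.4472·e_1 = (2.8000, -1.4000).
‖u_2‖ = 3.1305, so e_2 = (0.8944, -0.4472).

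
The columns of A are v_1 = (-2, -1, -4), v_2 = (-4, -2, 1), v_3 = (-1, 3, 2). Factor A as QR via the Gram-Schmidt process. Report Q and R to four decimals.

Q = [[-0.4364, -0.7807, -0.4472], [-0.2182, -0.3904, 0.8944], [-0.8729, 0.4880, 0.0000]], R = [[4.5826, 1.3093, -1.9640], [0.0000, 4.3916, 0.5855], [0.0000, 0.0000, 3.1305]]

v_1 = (-2, -1, -4); ‖v_1‖ = 4.5826, so e_1 = (-0.4364, -0.2182, -0.8729).
e_1·v_2 = (-0.4364)·(-4) + (-0.2182)·(-2) + (-0.8729)·1 = 1.3093.
u_2 = v_2 − 1.3093·e_1 = (-3.4286, -1.7143, 2.1429).
‖u_2‖ = 4.3916, so e_2 = (-0.7807, -0.3904, 0.4880).
e_1·v_3 = (-0.4364)·(-1) + (-0.2182)·3 + (-0.8729)·2 = -1.9640; e_2·v_3 = (-0.7807)·(-1) + (-0.3904)·3 + 0.4880·2 = 0.5855.
u_3 = v_3 + 1.9640·e_1 − 0.5855·e_2 = (-1.4000, 2.8000, 0.0000).
‖u_3‖ = 3.1305, so e_3 = (-0.4472, 0.8944, 0.0000).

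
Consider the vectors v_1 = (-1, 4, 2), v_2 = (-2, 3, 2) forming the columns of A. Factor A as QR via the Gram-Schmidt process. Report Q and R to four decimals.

e_1 = v_1/‖v_1‖ = (-1, 4, 2)/4.5826 = (-0.2182, 0.8729, 0.4364).
r_{12} = e_1·v_2 = 3.9279.
u_2 = v_2 − 3.9279·e_1 = (-1.1429, -0.4286, 0.2857).
‖u_2‖ = 1.2536, so e_2 = (-0.9117, -0.3419, 0.2279).

Q = [[-0.2182, -0.9117], [0.8729, -0.3419], [0.4364, 0.2279]], R = [[4.5826, 3.9279], [0.0000, 1.2536]]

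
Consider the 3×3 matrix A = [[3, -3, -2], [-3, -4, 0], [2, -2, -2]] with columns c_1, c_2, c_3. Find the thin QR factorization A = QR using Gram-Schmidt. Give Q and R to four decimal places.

Q = [[0.6396, -0.5322, 0.5547], [-0.6396, -0.7687, 0.0000], [0.4264, -0.3548, -0.8321]], R = [[4.6904, -0.2132, -2.1320], [0.0000, 5.3809, 1.7739], [0.0000, 0.0000, 0.5547]]

e_1 = c_1/‖c_1‖ = (3, -3, 2)/4.6904 = (0.6396, -0.6396, 0.4264).
r_{12} = e_1·c_2 = -0.2132.
u_2 = c_2 + 0.2132·e_1 = (-2.8636, -4.1364, -1.9091).
‖u_2‖ = 5.3809, so e_2 = (-0.5322, -0.7687, -0.3548).
r_{13} = e_1·c_3 = -2.1320; r_{23} = e_2·c_3 = 1.7739.
u_3 = c_3 + 2.1320·e_1 − 1.7739·e_2 = (0.3077, 0.0000, -0.4615).
‖u_3‖ = 0.5547, so e_3 = (0.5547, 0.0000, -0.8321).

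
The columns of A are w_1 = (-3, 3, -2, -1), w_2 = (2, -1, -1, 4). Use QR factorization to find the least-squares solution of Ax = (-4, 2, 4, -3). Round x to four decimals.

x = (0.0000, -1.1818)

w_1 = (-3, 3, -2, -1); ‖w_1‖ = 4.7958, so e_1 = (-0.6255, 0.6255, -0.4170, -0.2085).
e_1·w_2 = (-0.6255)·2 + 0.6255·(-1) + (-0.4170)·(-1) + (-0.2085)·4 = -2.2937.
u_2 = w_2 + 2.2937·e_1 = (0.5652, 0.4348, -1.9565, 3.5217).
‖u_2‖ = 4.0913, so e_2 = (0.1381, 0.1063, -0.4782, 0.8608).
Qᵀb = (2.7107, -4.8352).
Back-substitute: x_2 = -4.8352/4.0913 = -1.1818.
x_1 = (2.7107 + 2.2937·(-1.1818))/4.7958 = 0.0000.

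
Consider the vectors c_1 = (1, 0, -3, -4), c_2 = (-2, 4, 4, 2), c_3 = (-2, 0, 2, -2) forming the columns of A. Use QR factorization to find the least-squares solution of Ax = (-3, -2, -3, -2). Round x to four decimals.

c_1 = (1, 0, -3, -4); ‖c_1‖ = 5.0990, so q_1 = (0.1961, 0.0000, -0.5883, -0.7845).
q_1·c_2 = 0.1961·(-2) + 0.0000·4 + (-0.5883)·4 + (-0.7845)·2 = -4.3146.
u_2 = c_2 + 4.3146·q_1 = (-1.1538, 4.0000, 1.4615, -1.3846).
‖u_2‖ = 4.6244, so q_2 = (-0.2495, 0.8650, 0.3161, -0.2994).
q_1·c_3 = 0.1961·(-2) + 0.0000·0 + (-0.5883)·2 + (-0.7845)·(-2) = 0.0000; q_2·c_3 = (-0.2495)·(-2) + 0.8650·0 + 0.3161·2 + (-0.2994)·(-2) = 1.7300.
u_3 = c_3 + 0.0000·q_1 − 1.7300·q_2 = (-1.5683, -1.4964, 1.4532, -1.4820).
‖u_3‖ = 3.0012, so q_3 = (-0.5226, -0.4986, 0.4842, -0.4938).
Qᵀb = (2.7456, -1.3307, 2.0999).
Back-substitute: x_3 = 2.0999/3.0012 = 0.6997.
x_2 = (-1.3307 − 1.7300·0.6997)/4.6244 = -0.5495.
x_1 = (2.7456 + 4.3146·(-0.5495) + 0.0000·0.6997)/5.0990 = 0.0735.

x = (0.0735, -0.5495, 0.6997)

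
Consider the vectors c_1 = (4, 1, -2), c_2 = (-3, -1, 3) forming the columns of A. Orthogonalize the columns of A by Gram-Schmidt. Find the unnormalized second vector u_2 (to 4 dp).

c_1 = (4, 1, -2); ‖c_1‖ = 4.5826, so q_1 = (0.8729, 0.2182, -0.4364).
q_1·c_2 = 0.8729·(-3) + 0.2182·(-1) + (-0.4364)·3 = -4.1461.
u_2 = c_2 + 4.1461·q_1 = (0.6190, -0.0952, 1.1905).

u_2 = (0.6190, -0.0952, 1.1905)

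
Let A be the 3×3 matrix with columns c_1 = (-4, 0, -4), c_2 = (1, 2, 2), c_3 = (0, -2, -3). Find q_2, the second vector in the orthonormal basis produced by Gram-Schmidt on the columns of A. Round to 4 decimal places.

c_1 = (-4, 0, -4); ‖c_1‖ = 5.6569, so q_1 = (-0.7071, 0.0000, -0.7071).
q_1·c_2 = (-0.7071)·1 + 0.0000·2 + (-0.7071)·2 = -2.1213.
u_2 = c_2 + 2.1213·q_1 = (-0.5000, 2.0000, 0.5000).
‖u_2‖ = 2.1213, so q_2 = (-0.2357, 0.9428, 0.2357).

q_2 = (-0.2357, 0.9428, 0.2357)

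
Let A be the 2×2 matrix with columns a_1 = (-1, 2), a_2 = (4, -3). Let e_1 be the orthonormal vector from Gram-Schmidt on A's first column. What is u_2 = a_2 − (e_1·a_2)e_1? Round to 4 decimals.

a_1 = (-1, 2); ‖a_1‖ = 2.2361, so e_1 = (-0.4472, 0.8944).
e_1·a_2 = (-0.4472)·4 + 0.8944·(-3) = -4.4721.
u_2 = a_2 + 4.4721·e_1 = (2.0000, 1.0000).

u_2 = (2.0000, 1.0000)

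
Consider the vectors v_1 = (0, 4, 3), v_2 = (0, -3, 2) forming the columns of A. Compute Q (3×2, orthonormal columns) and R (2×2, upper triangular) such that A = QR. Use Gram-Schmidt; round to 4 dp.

v_1 = (0, 4, 3); ‖v_1‖ = 5.0000, so q_1 = (0.0000, 0.8000, 0.6000).
q_1·v_2 = 0.0000·0 + 0.8000·(-3) + 0.6000·2 = -1.2000.
u_2 = v_2 + 1.2000·q_1 = (0.0000, -2.0400, 2.7200).
‖u_2‖ = 3.4000, so q_2 = (0.0000, -0.6000, 0.8000).

Q = [[0.0000, 0.0000], [0.8000, -0.6000], [0.6000, 0.8000]], R = [[5.0000, -1.2000], [0.0000, 3.4000]]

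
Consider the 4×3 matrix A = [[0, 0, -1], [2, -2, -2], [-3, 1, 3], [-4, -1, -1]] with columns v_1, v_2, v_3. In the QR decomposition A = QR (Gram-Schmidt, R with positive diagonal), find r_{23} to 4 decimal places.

v_1 = (0, 2, -3, -4); ‖v_1‖ = 5.3852, so q_1 = (0.0000, 0.3714, -0.5571, -0.7428).
q_1·v_2 = 0.0000·0 + 0.3714·(-2) + (-0.5571)·1 + (-0.7428)·(-1) = -0.5571.
u_2 = v_2 + 0.5571·q_1 = (0.0000, -1.7931, 0.6897, -1.4138).
‖u_2‖ = 2.3853, so q_2 = (0.0000, -0.7517, 0.2891, -0.5927).
r_{23} = q_2·v_3 = 2.9636.

r_{23} = 2.9636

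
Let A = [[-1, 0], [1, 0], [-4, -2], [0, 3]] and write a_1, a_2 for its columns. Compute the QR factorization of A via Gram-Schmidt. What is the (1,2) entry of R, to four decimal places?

a_1 = (-1, 1, -4, 0); ‖a_1‖ = 4.2426, so e_1 = (-0.2357, 0.2357, -0.9428, 0.0000).
r_{12} = e_1·a_2 = 1.8856.

r_{12} = 1.8856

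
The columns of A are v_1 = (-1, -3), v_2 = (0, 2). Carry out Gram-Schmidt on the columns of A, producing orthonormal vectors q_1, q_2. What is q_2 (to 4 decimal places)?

v_1 = (-1, -3); ‖v_1‖ = 3.1623, so q_1 = (-0.3162, -0.9487).
q_1·v_2 = (-0.3162)·0 + (-0.9487)·2 = -1.8974.
u_2 = v_2 + 1.8974·q_1 = (-0.6000, 0.2000).
‖u_2‖ = 0.6325, so q_2 = (-0.9487, 0.3162).

q_2 = (-0.9487, 0.3162)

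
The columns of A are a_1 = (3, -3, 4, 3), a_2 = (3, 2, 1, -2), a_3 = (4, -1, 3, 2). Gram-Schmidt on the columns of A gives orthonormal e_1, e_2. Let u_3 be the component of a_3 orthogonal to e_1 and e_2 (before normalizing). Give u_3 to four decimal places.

a_1 = (3, -3, 4, 3); ‖a_1‖ = 6.5574, so e_1 = (0.4575, -0.4575, 0.6100, 0.4575).
e_1·a_2 = 0.4575·3 + (-0.4575)·2 + 0.6100·1 + 0.4575·(-2) = 0.1525.
u_2 = a_2 − 0.1525·e_1 = (2.9302, 2.0698, 0.9070, -2.0698).
‖u_2‖ = 4.2399, so e_2 = (0.6911, 0.4882, 0.2139, -0.4882).
e_1·a_3 = 0.4575·4 + (-0.4575)·(-1) + 0.6100·3 + 0.4575·2 = 5.0325; e_2·a_3 = 0.6911·4 + 0.4882·(-1) + 0.2139·3 + (-0.4882)·2 = 1.9417.
u_3 = a_3 − 5.0325·e_1 − 1.9417·e_2 = (0.3558, 0.3545, -0.4851, 0.6455).

u_3 = (0.3558, 0.3545, -0.4851, 0.6455)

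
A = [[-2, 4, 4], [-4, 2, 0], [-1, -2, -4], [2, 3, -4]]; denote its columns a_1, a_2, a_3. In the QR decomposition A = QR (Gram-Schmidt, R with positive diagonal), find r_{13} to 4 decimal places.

r_{13} = -2.4000

q_1 = a_1/‖a_1‖ = (-2, -4, -1, 2)/5.0000 = (-0.4000, -0.8000, -0.2000, 0.4000).
r_{13} = q_1·a_3 = -2.4000.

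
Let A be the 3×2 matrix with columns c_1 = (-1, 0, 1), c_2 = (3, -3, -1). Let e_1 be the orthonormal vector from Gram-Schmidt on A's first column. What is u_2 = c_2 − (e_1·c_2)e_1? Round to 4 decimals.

e_1 = c_1/‖c_1‖ = (-1, 0, 1)/1.4142 = (-0.7071, 0.0000, 0.7071).
r_{12} = e_1·c_2 = -2.8284.
u_2 = c_2 + 2.8284·e_1 = (1.0000, -3.0000, 1.0000).

u_2 = (1.0000, -3.0000, 1.0000)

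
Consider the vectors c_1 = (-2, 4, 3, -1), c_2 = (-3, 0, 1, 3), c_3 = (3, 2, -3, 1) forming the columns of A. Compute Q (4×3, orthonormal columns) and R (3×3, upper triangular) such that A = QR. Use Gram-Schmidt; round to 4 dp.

Q = [[-0.3651, -0.6163, 0.3285], [0.7303, -0.1896, 0.6482], [0.5477, 0.0948, -0.4822], [-0.1826, 0.7585, 0.4893]], R = [[5.4772, 1.0954, -1.4606], [0.0000, 4.2190, -1.7540], [0.0000, 0.0000, 4.2179]]

c_1 = (-2, 4, 3, -1); ‖c_1‖ = 5.4772, so e_1 = (-0.3651, 0.7303, 0.5477, -0.1826).
e_1·c_2 = (-0.3651)·(-3) + 0.7303·0 + 0.5477·1 + (-0.1826)·3 = 1.0954.
u_2 = c_2 − 1.0954·e_1 = (-2.6000, -0.8000, 0.4000, 3.2000).
‖u_2‖ = 4.2190, so e_2 = (-0.6163, -0.1896, 0.0948, 0.7585).
e_1·c_3 = (-0.3651)·3 + 0.7303·2 + 0.5477·(-3) + (-0.1826)·1 = -1.4606; e_2·c_3 = (-0.6163)·3 + (-0.1896)·2 + 0.0948·(-3) + 0.7585·1 = -1.7540.
u_3 = c_3 + 1.4606·e_1 + 1.7540·e_2 = (1.3858, 2.7341, -2.0337, 2.0637).
‖u_3‖ = 4.2179, so e_3 = (0.3285, 0.6482, -0.4822, 0.4893).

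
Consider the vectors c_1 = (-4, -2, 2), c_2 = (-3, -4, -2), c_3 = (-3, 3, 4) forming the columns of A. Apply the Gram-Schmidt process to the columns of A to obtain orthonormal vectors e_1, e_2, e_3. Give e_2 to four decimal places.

e_2 = (-0.0778, -0.6228, -0.7785)

e_1 = c_1/‖c_1‖ = (-4, -2, 2)/4.8990 = (-0.8165, -0.4082, 0.4082).
r_{12} = e_1·c_2 = 3.2660.
u_2 = c_2 − 3.2660·e_1 = (-0.3333, -2.6667, -3.3333).
‖u_2‖ = 4.2817, so e_2 = (-0.0778, -0.6228, -0.7785).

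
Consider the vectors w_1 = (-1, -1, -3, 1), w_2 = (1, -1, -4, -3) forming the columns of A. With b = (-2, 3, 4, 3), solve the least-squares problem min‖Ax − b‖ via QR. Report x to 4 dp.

w_1 = (-1, -1, -3, 1); ‖w_1‖ = 3.4641, so e_1 = (-0.2887, -0.2887, -0.8660, 0.2887).
e_1·w_2 = (-0.2887)·1 + (-0.2887)·(-1) + (-0.8660)·(-4) + 0.2887·(-3) = 2.5981.
u_2 = w_2 − 2.5981·e_1 = (1.7500, -0.2500, -1.7500, -3.7500).
‖u_2‖ = 4.5000, so e_2 = (0.3889, -0.0556, -0.3889, -0.8333).
Qᵀb = (-2.8868, -5.0000).
Back-substitute: x_2 = -5.0000/4.5000 = -1.1111.
x_1 = (-2.8868 − 2.5981·(-1.1111))/3.4641 = 0.0000.

x = (0.0000, -1.1111)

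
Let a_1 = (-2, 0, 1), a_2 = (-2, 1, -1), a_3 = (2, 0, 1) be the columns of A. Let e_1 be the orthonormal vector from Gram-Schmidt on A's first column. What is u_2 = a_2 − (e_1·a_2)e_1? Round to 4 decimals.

u_2 = (-0.8000, 1.0000, -1.6000)

a_1 = (-2, 0, 1); ‖a_1‖ = 2.2361, so e_1 = (-0.8944, 0.0000, 0.4472).
e_1·a_2 = (-0.8944)·(-2) + 0.0000·1 + 0.4472·(-1) = 1.3416.
u_2 = a_2 − 1.3416·e_1 = (-0.8000, 1.0000, -1.6000).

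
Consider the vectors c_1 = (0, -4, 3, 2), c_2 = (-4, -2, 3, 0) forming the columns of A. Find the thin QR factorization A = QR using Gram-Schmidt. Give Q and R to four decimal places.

c_1 = (0, -4, 3, 2); ‖c_1‖ = 5.3852, so q_1 = (0.0000, -0.7428, 0.5571, 0.3714).
q_1·c_2 = 0.0000·(-4) + (-0.7428)·(-2) + 0.5571·3 + 0.3714·0 = 3.1568.
u_2 = c_2 − 3.1568·q_1 = (-4.0000, 0.3448, 1.2414, -1.1724).
‖u_2‖ = 4.3629, so q_2 = (-0.9168, 0.0790, 0.2845, -0.2687).

Q = [[0.0000, -0.9168], [-0.7428, 0.0790], [0.5571, 0.2845], [0.3714, -0.2687]], R = [[5.3852, 3.1568], [0.0000, 4.3629]]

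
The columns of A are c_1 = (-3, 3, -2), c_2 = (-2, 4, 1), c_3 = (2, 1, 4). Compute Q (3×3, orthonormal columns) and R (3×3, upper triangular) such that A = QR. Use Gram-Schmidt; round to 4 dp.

Q = [[-0.6396, 0.0594, 0.7664], [0.6396, 0.5942, 0.4877], [-0.4264, 0.8021, -0.4180]], R = [[4.6904, 3.4112, -2.3452], [0.0000, 3.0600, 3.9216], [0.0000, 0.0000, 0.3484]]

q_1 = c_1/‖c_1‖ = (-3, 3, -2)/4.6904 = (-0.6396, 0.6396, -0.4264).
r_{12} = q_1·c_2 = 3.4112.
u_2 = c_2 − 3.4112·q_1 = (0.1818, 1.8182, 2.4545).
‖u_2‖ = 3.0600, so q_2 = (0.0594, 0.5942, 0.8021).
r_{13} = q_1·c_3 = -2.3452; r_{23} = q_2·c_3 = 3.9216.
u_3 = c_3 + 2.3452·q_1 − 3.9216·q_2 = (0.2670, 0.1699, -0.1456).
‖u_3‖ = 0.3484, so q_3 = (0.7664, 0.4877, -0.4180).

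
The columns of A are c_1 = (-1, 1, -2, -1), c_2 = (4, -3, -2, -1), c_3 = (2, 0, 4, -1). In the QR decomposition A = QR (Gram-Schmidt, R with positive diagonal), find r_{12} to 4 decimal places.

c_1 = (-1, 1, -2, -1); ‖c_1‖ = 2.6458, so q_1 = (-0.3780, 0.3780, -0.7559, -0.3780).
r_{12} = q_1·c_2 = -0.7559.

r_{12} = -0.7559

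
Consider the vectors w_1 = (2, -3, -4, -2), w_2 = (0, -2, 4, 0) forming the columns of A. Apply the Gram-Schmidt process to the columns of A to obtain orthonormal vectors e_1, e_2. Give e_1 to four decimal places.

e_1 = (0.3482, -0.5222, -0.6963, -0.3482)

w_1 = (2, -3, -4, -2); ‖w_1‖ = 5.7446, so e_1 = (0.3482, -0.5222, -0.6963, -0.3482).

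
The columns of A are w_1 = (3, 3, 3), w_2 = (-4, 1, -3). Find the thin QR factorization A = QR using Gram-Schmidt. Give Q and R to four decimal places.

w_1 = (3, 3, 3); ‖w_1‖ = 5.1962, so e_1 = (0.5774, 0.5774, 0.5774).
e_1·w_2 = 0.5774·(-4) + 0.5774·1 + 0.5774·(-3) = -3.4641.
u_2 = w_2 + 3.4641·e_1 = (-2.0000, 3.0000, -1.0000).
‖u_2‖ = 3.7417, so e_2 = (-0.5345, 0.8018, -0.2673).

Q = [[0.5774, -0.5345], [0.5774, 0.8018], [0.5774, -0.2673]], R = [[5.1962, -3.4641], [0.0000, 3.7417]]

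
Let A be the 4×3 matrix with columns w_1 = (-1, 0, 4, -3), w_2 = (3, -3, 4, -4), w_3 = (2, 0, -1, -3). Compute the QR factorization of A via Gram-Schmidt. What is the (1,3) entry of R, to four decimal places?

r_{13} = 0.5883

q_1 = w_1/‖w_1‖ = (-1, 0, 4, -3)/5.0990 = (-0.1961, 0.0000, 0.7845, -0.5883).
r_{13} = q_1·w_3 = 0.5883.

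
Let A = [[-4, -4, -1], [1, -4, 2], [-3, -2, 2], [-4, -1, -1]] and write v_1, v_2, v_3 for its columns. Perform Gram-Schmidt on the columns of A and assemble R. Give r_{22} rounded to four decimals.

r_{22} = 5.0474

v_1 = (-4, 1, -3, -4); ‖v_1‖ = 6.4807, so e_1 = (-0.6172, 0.1543, -0.4629, -0.6172).
e_1·v_2 = (-0.6172)·(-4) + 0.1543·(-4) + (-0.4629)·(-2) + (-0.6172)·(-1) = 3.3947.
u_2 = v_2 − 3.3947·e_1 = (-1.9048, -4.5238, -0.4286, 1.0952).
r_{22} = ‖u_2‖ = 5.0474.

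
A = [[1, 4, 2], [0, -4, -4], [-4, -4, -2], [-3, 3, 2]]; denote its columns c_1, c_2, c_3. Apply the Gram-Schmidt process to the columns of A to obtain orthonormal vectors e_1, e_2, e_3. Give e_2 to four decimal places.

e_2 = (0.4944, -0.5529, -0.3190, 0.5901)

c_1 = (1, 0, -4, -3); ‖c_1‖ = 5.0990, so e_1 = (0.1961, 0.0000, -0.7845, -0.5883).
e_1·c_2 = 0.1961·4 + 0.0000·(-4) + (-0.7845)·(-4) + (-0.5883)·3 = 2.1573.
u_2 = c_2 − 2.1573·e_1 = (3.5769, -4.0000, -2.3077, 4.2692).
‖u_2‖ = 7.2351, so e_2 = (0.4944, -0.5529, -0.3190, 0.5901).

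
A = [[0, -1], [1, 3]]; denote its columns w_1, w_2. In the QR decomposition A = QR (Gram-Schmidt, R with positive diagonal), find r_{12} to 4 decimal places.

q_1 = w_1/‖w_1‖ = (0, 1)/1.0000 = (0.0000, 1.0000).
r_{12} = q_1·w_2 = 3.0000.

r_{12} = 3.0000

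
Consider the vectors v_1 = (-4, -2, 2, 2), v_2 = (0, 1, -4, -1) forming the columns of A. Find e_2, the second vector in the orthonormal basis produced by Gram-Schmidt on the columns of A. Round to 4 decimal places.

e_2 = (-0.4781, 0.0398, -0.8765, -0.0398)

v_1 = (-4, -2, 2, 2); ‖v_1‖ = 5.2915, so e_1 = (-0.7559, -0.3780, 0.3780, 0.3780).
e_1·v_2 = (-0.7559)·0 + (-0.3780)·1 + 0.3780·(-4) + 0.3780·(-1) = -2.2678.
u_2 = v_2 + 2.2678·e_1 = (-1.7143, 0.1429, -3.1429, -0.1429).
‖u_2‖ = 3.5857, so e_2 = (-0.4781, 0.0398, -0.8765, -0.0398).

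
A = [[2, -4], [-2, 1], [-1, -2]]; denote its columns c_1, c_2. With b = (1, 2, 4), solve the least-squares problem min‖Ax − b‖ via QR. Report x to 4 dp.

q_1 = c_1/‖c_1‖ = (2, -2, -1)/3.0000 = (0.6667, -0.6667, -0.3333).
r_{12} = q_1·c_2 = -2.6667.
u_2 = c_2 + 2.6667·q_1 = (-2.2222, -0.7778, -2.8889).
‖u_2‖ = 3.7268, so q_2 = (-0.5963, -0.2087, -0.7752).
Qᵀb = (-2.0000, -4.1144).
Back-substitute: x_2 = -4.1144/3.7268 = -1.1040.
x_1 = (-2.0000 + 2.6667·(-1.1040))/3.0000 = -1.6480.

x = (-1.6480, -1.1040)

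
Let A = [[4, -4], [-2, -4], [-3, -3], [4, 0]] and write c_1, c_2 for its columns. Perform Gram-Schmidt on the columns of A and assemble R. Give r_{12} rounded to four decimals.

r_{12} = 0.1491

c_1 = (4, -2, -3, 4); ‖c_1‖ = 6.7082, so e_1 = (0.5963, -0.2981, -0.4472, 0.5963).
r_{12} = e_1·c_2 = 0.1491.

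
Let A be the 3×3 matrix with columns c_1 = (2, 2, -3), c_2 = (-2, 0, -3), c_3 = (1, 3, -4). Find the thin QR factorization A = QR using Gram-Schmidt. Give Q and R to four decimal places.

c_1 = (2, 2, -3); ‖c_1‖ = 4.1231, so e_1 = (0.4851, 0.4851, -0.7276).
e_1·c_2 = 0.4851·(-2) + 0.4851·0 + (-0.7276)·(-3) = 1.2127.
u_2 = c_2 − 1.2127·e_1 = (-2.5882, -0.5882, -2.1176).
‖u_2‖ = 3.3955, so e_2 = (-0.7623, -0.1732, -0.6237).
e_1·c_3 = 0.4851·1 + 0.4851·3 + (-0.7276)·(-4) = 4.8507; e_2·c_3 = (-0.7623)·1 + (-0.1732)·3 + (-0.6237)·(-4) = 1.2127.
u_3 = c_3 − 4.8507·e_1 − 1.2127·e_2 = (-0.4286, 0.8571, 0.2857).
‖u_3‖ = 1.0000, so e_3 = (-0.4286, 0.8571, 0.2857).

Q = [[0.4851, -0.7623, -0.4286], [0.4851, -0.1732, 0.8571], [-0.7276, -0.6237, 0.2857]], R = [[4.1231, 1.2127, 4.8507], [0.0000, 3.3955, 1.2127], [0.0000, 0.0000, 1.0000]]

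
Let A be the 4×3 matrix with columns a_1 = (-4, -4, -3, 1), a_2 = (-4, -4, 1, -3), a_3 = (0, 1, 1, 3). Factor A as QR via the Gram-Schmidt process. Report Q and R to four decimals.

a_1 = (-4, -4, -3, 1); ‖a_1‖ = 6.4807, so q_1 = (-0.6172, -0.6172, -0.4629, 0.1543).
q_1·a_2 = (-0.6172)·(-4) + (-0.6172)·(-4) + (-0.4629)·1 + 0.1543·(-3) = 4.0119.
u_2 = a_2 − 4.0119·q_1 = (-1.5238, -1.5238, 2.8571, -3.6190).
‖u_2‖ = 5.0897, so q_2 = (-0.2994, -0.2994, 0.5614, -0.7111).
q_1·a_3 = (-0.6172)·0 + (-0.6172)·1 + (-0.4629)·1 + 0.1543·3 = -0.6172; q_2·a_3 = (-0.2994)·0 + (-0.2994)·1 + 0.5614·1 + (-0.7111)·3 = -1.8712.
u_3 = a_3 + 0.6172·q_1 + 1.8712·q_2 = (-0.9412, 0.0588, 1.7647, 1.7647).
‖u_3‖ = 2.6679, so q_3 = (-0.3528, 0.0220, 0.6615, 0.6615).

Q = [[-0.6172, -0.2994, -0.3528], [-0.6172, -0.2994, 0.0220], [-0.4629, 0.5614, 0.6615], [0.1543, -0.7111, 0.6615]], R = [[6.4807, 4.0119, -0.6172], [0.0000, 5.0897, -1.8712], [0.0000, 0.0000, 2.6679]]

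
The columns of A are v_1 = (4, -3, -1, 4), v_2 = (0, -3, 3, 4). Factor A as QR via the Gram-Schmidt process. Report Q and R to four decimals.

q_1 = v_1/‖v_1‖ = (4, -3, -1, 4)/6.4807 = (0.6172, -0.4629, -0.1543, 0.6172).
r_{12} = q_1·v_2 = 3.3947.
u_2 = v_2 − 3.3947·q_1 = (-2.0952, -1.4286, 3.5238, 1.9048).
‖u_2‖ = 4.7409, so q_2 = (-0.4419, -0.3013, 0.7433, 0.4018).

Q = [[0.6172, -0.4419], [-0.4629, -0.3013], [-0.1543, 0.7433], [0.6172, 0.4018]], R = [[6.4807, 3.3947], [0.0000, 4.7409]]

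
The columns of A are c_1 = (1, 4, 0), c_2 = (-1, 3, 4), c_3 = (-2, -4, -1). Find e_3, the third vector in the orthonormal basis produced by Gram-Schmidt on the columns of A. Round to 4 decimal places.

e_3 = (-0.8930, 0.2233, -0.3907)

c_1 = (1, 4, 0); ‖c_1‖ = 4.1231, so e_1 = (0.2425, 0.9701, 0.0000).
e_1·c_2 = 0.2425·(-1) + 0.9701·3 + 0.0000·4 = 2.6679.
u_2 = c_2 − 2.6679·e_1 = (-1.6471, 0.4118, 4.0000).
‖u_2‖ = 4.3454, so e_2 = (-0.3790, 0.0948, 0.9205).
e_1·c_3 = 0.2425·(-2) + 0.9701·(-4) + 0.0000·(-1) = -4.3656; e_2·c_3 = (-0.3790)·(-2) + 0.0948·(-4) + 0.9205·(-1) = -0.5415.
u_3 = c_3 + 4.3656·e_1 + 0.5415·e_2 = (-1.1464, 0.2866, -0.5016).
‖u_3‖ = 1.2837, so e_3 = (-0.8930, 0.2233, -0.3907).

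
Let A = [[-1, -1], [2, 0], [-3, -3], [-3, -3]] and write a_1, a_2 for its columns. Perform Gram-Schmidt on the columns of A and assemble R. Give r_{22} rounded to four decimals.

a_1 = (-1, 2, -3, -3); ‖a_1‖ = 4.7958, so e_1 = (-0.2085, 0.4170, -0.6255, -0.6255).
e_1·a_2 = (-0.2085)·(-1) + 0.4170·0 + (-0.6255)·(-3) + (-0.6255)·(-3) = 3.9618.
u_2 = a_2 − 3.9618·e_1 = (-0.1739, -1.6522, -0.5217, -0.5217).
r_{22} = ‖u_2‖ = 1.8178.

r_{22} = 1.8178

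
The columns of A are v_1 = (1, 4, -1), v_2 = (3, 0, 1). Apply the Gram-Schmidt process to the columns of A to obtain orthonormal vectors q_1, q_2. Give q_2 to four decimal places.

v_1 = (1, 4, -1); ‖v_1‖ = 4.2426, so q_1 = (0.2357, 0.9428, -0.2357).
q_1·v_2 = 0.2357·3 + 0.9428·0 + (-0.2357)·1 = 0.4714.
u_2 = v_2 − 0.4714·q_1 = (2.8889, -0.4444, 1.1111).
‖u_2‖ = 3.1269, so q_2 = (0.9239, -0.1421, 0.3553).

q_2 = (0.9239, -0.1421, 0.3553)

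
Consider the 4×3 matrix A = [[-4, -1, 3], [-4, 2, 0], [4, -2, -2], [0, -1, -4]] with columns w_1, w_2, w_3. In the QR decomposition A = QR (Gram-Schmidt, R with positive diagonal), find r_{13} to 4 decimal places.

e_1 = w_1/‖w_1‖ = (-4, -4, 4, 0)/6.9282 = (-0.5774, -0.5774, 0.5774, 0.0000).
r_{13} = e_1·w_3 = -2.8868.

r_{13} = -2.8868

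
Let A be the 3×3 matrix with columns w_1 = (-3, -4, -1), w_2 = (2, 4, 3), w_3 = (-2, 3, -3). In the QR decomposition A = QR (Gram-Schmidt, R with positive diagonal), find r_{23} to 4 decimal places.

r_{23} = -1.7440

w_1 = (-3, -4, -1); ‖w_1‖ = 5.0990, so e_1 = (-0.5883, -0.7845, -0.1961).
e_1·w_2 = (-0.5883)·2 + (-0.7845)·4 + (-0.1961)·3 = -4.9029.
u_2 = w_2 + 4.9029·e_1 = (-0.8846, 0.1538, 2.0385).
‖u_2‖ = 2.2275, so e_2 = (-0.3971, 0.0691, 0.9152).
r_{23} = e_2·w_3 = -1.7440.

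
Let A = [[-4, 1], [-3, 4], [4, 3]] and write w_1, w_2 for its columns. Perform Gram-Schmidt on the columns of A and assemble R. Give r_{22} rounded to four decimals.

r_{22} = 5.0606

w_1 = (-4, -3, 4); ‖w_1‖ = 6.4031, so q_1 = (-0.6247, -0.4685, 0.6247).
q_1·w_2 = (-0.6247)·1 + (-0.4685)·4 + 0.6247·3 = -0.6247.
u_2 = w_2 + 0.6247·q_1 = (0.6098, 3.7073, 3.3902).
r_{22} = ‖u_2‖ = 5.0606.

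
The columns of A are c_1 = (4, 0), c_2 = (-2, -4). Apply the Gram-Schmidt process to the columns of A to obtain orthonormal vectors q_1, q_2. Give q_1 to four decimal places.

q_1 = (1.0000, 0.0000)

q_1 = c_1/‖c_1‖ = (4, 0)/4.0000 = (1.0000, 0.0000).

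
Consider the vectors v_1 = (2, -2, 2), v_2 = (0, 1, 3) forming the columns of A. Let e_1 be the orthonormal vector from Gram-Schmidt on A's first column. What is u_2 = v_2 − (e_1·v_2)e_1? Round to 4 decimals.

v_1 = (2, -2, 2); ‖v_1‖ = 3.4641, so e_1 = (0.5774, -0.5774, 0.5774).
e_1·v_2 = 0.5774·0 + (-0.5774)·1 + 0.5774·3 = 1.1547.
u_2 = v_2 − 1.1547·e_1 = (-0.6667, 1.6667, 2.3333).

u_2 = (-0.6667, 1.6667, 2.3333)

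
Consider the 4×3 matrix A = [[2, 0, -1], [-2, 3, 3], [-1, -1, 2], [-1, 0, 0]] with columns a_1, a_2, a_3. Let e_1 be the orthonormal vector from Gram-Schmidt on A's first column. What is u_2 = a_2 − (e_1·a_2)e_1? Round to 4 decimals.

a_1 = (2, -2, -1, -1); ‖a_1‖ = 3.1623, so e_1 = (0.6325, -0.6325, -0.3162, -0.3162).
e_1·a_2 = 0.6325·0 + (-0.6325)·3 + (-0.3162)·(-1) + (-0.3162)·0 = -1.5811.
u_2 = a_2 + 1.5811·e_1 = (1.0000, 2.0000, -1.5000, -0.5000).

u_2 = (1.0000, 2.0000, -1.5000, -0.5000)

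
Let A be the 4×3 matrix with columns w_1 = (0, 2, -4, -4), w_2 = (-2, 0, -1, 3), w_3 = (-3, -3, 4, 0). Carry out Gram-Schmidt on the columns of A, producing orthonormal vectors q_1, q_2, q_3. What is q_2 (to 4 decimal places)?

w_1 = (0, 2, -4, -4); ‖w_1‖ = 6.0000, so q_1 = (0.0000, 0.3333, -0.6667, -0.6667).
q_1·w_2 = 0.0000·(-2) + 0.3333·0 + (-0.6667)·(-1) + (-0.6667)·3 = -1.3333.
u_2 = w_2 + 1.3333·q_1 = (-2.0000, 0.4444, -1.8889, 2.1111).
‖u_2‖ = 3.4960, so q_2 = (-0.5721, 0.1271, -0.5403, 0.6039).

q_2 = (-0.5721, 0.1271, -0.5403, 0.6039)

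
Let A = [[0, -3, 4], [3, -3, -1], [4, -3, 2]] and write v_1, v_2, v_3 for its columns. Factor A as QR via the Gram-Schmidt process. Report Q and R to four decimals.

v_1 = (0, 3, 4); ‖v_1‖ = 5.0000, so q_1 = (0.0000, 0.6000, 0.8000).
q_1·v_2 = 0.0000·(-3) + 0.6000·(-3) + 0.8000·(-3) = -4.2000.
u_2 = v_2 + 4.2000·q_1 = (-3.0000, -0.4800, 0.3600).
‖u_2‖ = 3.0594, so q_2 = (-0.9806, -0.1569, 0.1177).
q_1·v_3 = 0.0000·4 + 0.6000·(-1) + 0.8000·2 = 1.0000; q_2·v_3 = (-0.9806)·4 + (-0.1569)·(-1) + 0.1177·2 = -3.5301.
u_3 = v_3 − 1.0000·q_1 + 3.5301·q_2 = (0.5385, -2.1538, 1.6154).
‖u_3‖ = 2.7456, so q_3 = (0.1961, -0.7845, 0.5883).

Q = [[0.0000, -0.9806, 0.1961], [0.6000, -0.1569, -0.7845], [0.8000, 0.1177, 0.5883]], R = [[5.0000, -4.2000, 1.0000], [0.0000, 3.0594, -3.5301], [0.0000, 0.0000, 2.7456]]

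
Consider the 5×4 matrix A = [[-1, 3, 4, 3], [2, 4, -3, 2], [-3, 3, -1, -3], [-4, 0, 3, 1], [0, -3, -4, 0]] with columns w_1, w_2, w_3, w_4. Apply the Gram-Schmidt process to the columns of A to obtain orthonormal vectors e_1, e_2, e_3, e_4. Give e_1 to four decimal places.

e_1 = w_1/‖w_1‖ = (-1, 2, -3, -4, 0)/5.4772 = (-0.1826, 0.3651, -0.5477, -0.7303, 0.0000).

e_1 = (-0.1826, 0.3651, -0.5477, -0.7303, 0.0000)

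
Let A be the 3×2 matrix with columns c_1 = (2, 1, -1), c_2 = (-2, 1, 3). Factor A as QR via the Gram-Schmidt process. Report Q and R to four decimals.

q_1 = c_1/‖c_1‖ = (2, 1, -1)/2.4495 = (0.8165, 0.4082, -0.4082).
r_{12} = q_1·c_2 = -2.4495.
u_2 = c_2 + 2.4495·q_1 = (0.0000, 2.0000, 2.0000).
‖u_2‖ = 2.8284, so q_2 = (0.0000, 0.7071, 0.7071).

Q = [[0.8165, 0.0000], [0.4082, 0.7071], [-0.4082, 0.7071]], R = [[2.4495, -2.4495], [0.0000, 2.8284]]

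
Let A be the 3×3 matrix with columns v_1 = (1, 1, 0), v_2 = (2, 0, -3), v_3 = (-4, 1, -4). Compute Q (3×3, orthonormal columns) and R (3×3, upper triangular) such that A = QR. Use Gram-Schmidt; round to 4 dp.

e_1 = v_1/‖v_1‖ = (1, 1, 0)/1.4142 = (0.7071, 0.7071, 0.0000).
r_{12} = e_1·v_2 = 1.4142.
u_2 = v_2 − 1.4142·e_1 = (1.0000, -1.0000, -3.0000).
‖u_2‖ = 3.3166, so e_2 = (0.3015, -0.3015, -0.9045).
r_{13} = e_1·v_3 = -2.1213; r_{23} = e_2·v_3 = 2.1106.
u_3 = v_3 + 2.1213·e_1 − 2.1106·e_2 = (-3.1364, 3.1364, -2.0909).
‖u_3‖ = 4.9036, so e_3 = (-0.6396, 0.6396, -0.4264).

Q = [[0.7071, 0.3015, -0.6396], [0.7071, -0.3015, 0.6396], [0.0000, -0.9045, -0.4264]], R = [[1.4142, 1.4142, -2.1213], [0.0000, 3.3166, 2.1106], [0.0000, 0.0000, 4.9036]]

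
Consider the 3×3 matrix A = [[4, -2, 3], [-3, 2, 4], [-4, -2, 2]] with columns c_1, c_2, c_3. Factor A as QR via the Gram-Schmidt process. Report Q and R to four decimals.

Q = [[0.6247, -0.4242, 0.6556], [-0.4685, 0.4681, 0.7493], [-0.6247, -0.7752, 0.0937]], R = [[6.4031, -0.9370, -1.2494], [0.0000, 3.3350, -0.9508], [0.0000, 0.0000, 5.1512]]

c_1 = (4, -3, -4); ‖c_1‖ = 6.4031, so e_1 = (0.6247, -0.4685, -0.6247).
e_1·c_2 = 0.6247·(-2) + (-0.4685)·2 + (-0.6247)·(-2) = -0.9370.
u_2 = c_2 + 0.9370·e_1 = (-1.4146, 1.5610, -2.5854).
‖u_2‖ = 3.3350, so e_2 = (-0.4242, 0.4681, -0.7752).
e_1·c_3 = 0.6247·3 + (-0.4685)·4 + (-0.6247)·2 = -1.2494; e_2·c_3 = (-0.4242)·3 + 0.4681·4 + (-0.7752)·2 = -0.9508.
u_3 = c_3 + 1.2494·e_1 + 0.9508·e_2 = (3.3772, 3.8596, 0.4825).
‖u_3‖ = 5.1512, so e_3 = (0.6556, 0.7493, 0.0937).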